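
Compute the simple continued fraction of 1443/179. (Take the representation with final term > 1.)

[8; 16, 3, 1, 2]

1443 = 8*179 + 11
179 = 16*11 + 3
11 = 3*3 + 2
3 = 1*2 + 1
2 = 2*1 + 0  (stop)
So 1443/179 = [8; 16, 3, 1, 2].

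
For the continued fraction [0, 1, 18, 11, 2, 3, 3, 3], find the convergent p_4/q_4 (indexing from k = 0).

416/439

Using pₖ = aₖpₖ₋₁ + pₖ₋₂, qₖ = aₖqₖ₋₁ + qₖ₋₂ (with p₋₁=1, p₋₂=0, q₋₁=0, q₋₂=1):
  k=0: a=0, p=0, q=1
  k=1: a=1, p=1, q=1
  k=2: a=18, p=18, q=19
  k=3: a=11, p=199, q=210
  k=4: a=2, p=416, q=439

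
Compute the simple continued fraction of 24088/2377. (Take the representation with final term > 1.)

[10; 7, 2, 9, 2, 3, 2]

24088 = 10·2377 + 318
2377 = 7·318 + 151
318 = 2·151 + 16
151 = 9·16 + 7
16 = 2·7 + 2
7 = 3·2 + 1
2 = 2·1 + 0  (stop)
So 24088/2377 = [10; 7, 2, 9, 2, 3, 2].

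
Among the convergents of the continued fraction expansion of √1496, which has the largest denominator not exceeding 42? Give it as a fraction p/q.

1083/28

√1496 = [38; 1, 2, 9, 2, 1, 76, …] (period length 6).
Convergents:
  p_0/q_0 = 38/1
  p_1/q_1 = 39/1
  p_2/q_2 = 116/3
  p_3/q_3 = 1083/28
  p_4/q_4 = 2282/59
q_3 = 28 ≤ 42 < 59 = q_4, so the answer is 1083/28.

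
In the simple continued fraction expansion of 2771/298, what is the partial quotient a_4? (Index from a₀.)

2771 = 9·298 + 89   →  a_0 = 9
298 = 3·89 + 31   →  a_1 = 3
89 = 2·31 + 27   →  a_2 = 2
31 = 1·27 + 4   →  a_3 = 1
27 = 6·4 + 3   →  a_4 = 6

6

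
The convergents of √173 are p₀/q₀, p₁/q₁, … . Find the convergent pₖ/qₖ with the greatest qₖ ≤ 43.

171/13

√173 = [13; 6, 1, 1, 6, 26, …] (period length 5).
Convergents:
  p_0/q_0 = 13/1
  p_1/q_1 = 79/6
  p_2/q_2 = 92/7
  p_3/q_3 = 171/13
  p_4/q_4 = 1118/85
q_3 = 13 ≤ 43 < 85 = q_4, so the answer is 171/13.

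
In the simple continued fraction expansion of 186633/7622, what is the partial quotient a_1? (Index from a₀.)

186633 = 24·7622 + 3705   →  a_0 = 24
7622 = 2·3705 + 212   →  a_1 = 2

2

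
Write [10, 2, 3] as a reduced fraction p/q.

73/7

Fold from the inside: start with 3/1.
  2 + 1/3 = 7/3
  10 + 3/7 = 73/7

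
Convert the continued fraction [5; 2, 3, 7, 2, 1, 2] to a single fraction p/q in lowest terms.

2330/429

Fold from the inside: start with 2/1.
  1 + 1/2 = 3/2
  2 + 2/3 = 8/3
  7 + 3/8 = 59/8
  3 + 8/59 = 185/59
  2 + 59/185 = 429/185
  5 + 185/429 = 2330/429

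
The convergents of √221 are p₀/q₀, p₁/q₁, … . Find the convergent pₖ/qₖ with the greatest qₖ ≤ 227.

1665/112

√221 = [14; 1, 6, 2, 6, 1, 28, …] (period length 6).
Convergents:
  p_0/q_0 = 14/1
  p_1/q_1 = 15/1
  p_2/q_2 = 104/7
  p_3/q_3 = 223/15
  p_4/q_4 = 1442/97
  p_5/q_5 = 1665/112
  p_6/q_6 = 48062/3233
q_5 = 112 ≤ 227 < 3233 = q_6, so the answer is 1665/112.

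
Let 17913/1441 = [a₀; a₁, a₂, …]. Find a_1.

17913 = 12·1441 + 621   →  a_0 = 12
1441 = 2·621 + 199   →  a_1 = 2

2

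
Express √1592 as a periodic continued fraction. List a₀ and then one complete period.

[39; 1, 8, 1, 78]

a₀ = ⌊√1592⌋ = 39.
With m₀=0, d₀=1 and mₖ₊₁ = dₖaₖ − mₖ, dₖ₊₁ = (n − mₖ₊₁²)/dₖ, aₖ₊₁ = ⌊(a₀+mₖ₊₁)/dₖ₊₁⌋:
  k=1: m=39, d=71, a=1
  k=2: m=32, d=8, a=8
  k=3: m=32, d=71, a=1
  k=4: m=39, d=1, a=78
d=1 and a=2a₀=78 at k=4, so the next step gives (m, d) = (39, 71) again — its k=1 value — and the period has length 4.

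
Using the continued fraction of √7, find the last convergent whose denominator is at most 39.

82/31

√7 = [2; 1, 1, 1, 4, …] (period length 4).
Convergents:
  p_0/q_0 = 2/1
  p_1/q_1 = 3/1
  p_2/q_2 = 5/2
  p_3/q_3 = 8/3
  p_4/q_4 = 37/14
  p_5/q_5 = 45/17
  p_6/q_6 = 82/31
  p_7/q_7 = 127/48
q_6 = 31 ≤ 39 < 48 = q_7, so the answer is 82/31.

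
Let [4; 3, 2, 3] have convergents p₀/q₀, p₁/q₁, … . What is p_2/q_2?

Using pₖ = aₖpₖ₋₁ + pₖ₋₂, qₖ = aₖqₖ₋₁ + qₖ₋₂ (with p₋₁=1, p₋₂=0, q₋₁=0, q₋₂=1):
  k=0: a=4, p=4, q=1
  k=1: a=3, p=13, q=3
  k=2: a=2, p=30, q=7

30/7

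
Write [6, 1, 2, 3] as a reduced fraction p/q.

Fold from the inside: start with 3/1.
  2 + 1/3 = 7/3
  1 + 3/7 = 10/7
  6 + 7/10 = 67/10

67/10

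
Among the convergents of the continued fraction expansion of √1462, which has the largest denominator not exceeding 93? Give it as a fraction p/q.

2753/72

√1462 = [38; 4, 4, 4, 76, …] (period length 4).
Convergents:
  p_0/q_0 = 38/1
  p_1/q_1 = 153/4
  p_2/q_2 = 650/17
  p_3/q_3 = 2753/72
  p_4/q_4 = 209878/5489
q_3 = 72 ≤ 93 < 5489 = q_4, so the answer is 2753/72.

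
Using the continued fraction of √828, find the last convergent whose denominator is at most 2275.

√828 = [28; 1, 3, 2, 3, 1, 56, …] (period length 6).
Convergents:
  p_0/q_0 = 28/1
  p_1/q_1 = 29/1
  p_2/q_2 = 115/4
  p_3/q_3 = 259/9
  p_4/q_4 = 892/31
  p_5/q_5 = 1151/40
  p_6/q_6 = 65348/2271
  p_7/q_7 = 66499/2311
q_6 = 2271 ≤ 2275 < 2311 = q_7, so the answer is 65348/2271.

65348/2271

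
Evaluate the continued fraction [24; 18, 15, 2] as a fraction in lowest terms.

Fold from the inside: start with 2/1.
  15 + 1/2 = 31/2
  18 + 2/31 = 560/31
  24 + 31/560 = 13471/560

13471/560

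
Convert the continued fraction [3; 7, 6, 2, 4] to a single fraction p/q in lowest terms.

Using pₖ = aₖpₖ₋₁ + pₖ₋₂ and qₖ = aₖqₖ₋₁ + qₖ₋₂:
  k=0: a=3, p=3, q=1
  k=1: a=7, p=22, q=7
  k=2: a=6, p=135, q=43
  k=3: a=2, p=292, q=93
  k=4: a=4, p=1303, q=415

1303/415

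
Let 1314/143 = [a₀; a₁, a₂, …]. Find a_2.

3

1314 = 9·143 + 27   →  a_0 = 9
143 = 5·27 + 8   →  a_1 = 5
27 = 3·8 + 3   →  a_2 = 3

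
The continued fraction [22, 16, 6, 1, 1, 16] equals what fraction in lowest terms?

76621/3473

Using pₖ = aₖpₖ₋₁ + pₖ₋₂ and qₖ = aₖqₖ₋₁ + qₖ₋₂:
  k=0: a=22, p=22, q=1
  k=1: a=16, p=353, q=16
  k=2: a=6, p=2140, q=97
  k=3: a=1, p=2493, q=113
  k=4: a=1, p=4633, q=210
  k=5: a=16, p=76621, q=3473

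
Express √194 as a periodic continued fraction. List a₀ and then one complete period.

[13; 1, 12, 1, 26]

a₀ = ⌊√194⌋ = 13.
With m₀=0, d₀=1 and mₖ₊₁ = dₖaₖ − mₖ, dₖ₊₁ = (n − mₖ₊₁²)/dₖ, aₖ₊₁ = ⌊(a₀+mₖ₊₁)/dₖ₊₁⌋:
  k=1: m=13, d=25, a=1
  k=2: m=12, d=2, a=12
  k=3: m=12, d=25, a=1
  k=4: m=13, d=1, a=26
d=1 and a=2a₀=26 at k=4, so the next step gives (m, d) = (13, 25) again — its k=1 value — and the period has length 4.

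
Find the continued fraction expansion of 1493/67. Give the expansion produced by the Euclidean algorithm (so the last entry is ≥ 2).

1493 = 22*67 + 19
67 = 3*19 + 10
19 = 1*10 + 9
10 = 1*9 + 1
9 = 9*1 + 0  (stop)
So 1493/67 = [22; 3, 1, 1, 9].

[22; 3, 1, 1, 9]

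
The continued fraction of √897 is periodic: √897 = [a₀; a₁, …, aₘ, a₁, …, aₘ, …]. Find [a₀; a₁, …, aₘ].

[29; 1, 18, 1, 58]

a₀ = ⌊√897⌋ = 29.
With m₀=0, d₀=1 and mₖ₊₁ = dₖaₖ − mₖ, dₖ₊₁ = (n − mₖ₊₁²)/dₖ, aₖ₊₁ = ⌊(a₀+mₖ₊₁)/dₖ₊₁⌋:
  k=1: m=29, d=56, a=1
  k=2: m=27, d=3, a=18
  k=3: m=27, d=56, a=1
  k=4: m=29, d=1, a=58
d=1 and a=2a₀=58 at k=4, so the next step gives (m, d) = (29, 56) again — its k=1 value — and the period has length 4.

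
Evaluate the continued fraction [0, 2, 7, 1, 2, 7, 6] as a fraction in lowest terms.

1037/2209

Using pₖ = aₖpₖ₋₁ + pₖ₋₂ and qₖ = aₖqₖ₋₁ + qₖ₋₂:
  k=0: a=0, p=0, q=1
  k=1: a=2, p=1, q=2
  k=2: a=7, p=7, q=15
  k=3: a=1, p=8, q=17
  k=4: a=2, p=23, q=49
  k=5: a=7, p=169, q=360
  k=6: a=6, p=1037, q=2209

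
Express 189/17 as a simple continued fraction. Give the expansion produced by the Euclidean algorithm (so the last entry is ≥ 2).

189 = 11·17 + 2
17 = 8·2 + 1
2 = 2·1 + 0  (stop)
So 189/17 = [11; 8, 2].

[11; 8, 2]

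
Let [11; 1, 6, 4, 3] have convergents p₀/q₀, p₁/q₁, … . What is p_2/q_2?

83/7

Using pₖ = aₖpₖ₋₁ + pₖ₋₂, qₖ = aₖqₖ₋₁ + qₖ₋₂ (with p₋₁=1, p₋₂=0, q₋₁=0, q₋₂=1):
  k=0: a=11, p=11, q=1
  k=1: a=1, p=12, q=1
  k=2: a=6, p=83, q=7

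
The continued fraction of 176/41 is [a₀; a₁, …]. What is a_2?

176 = 4·41 + 12   →  a_0 = 4
41 = 3·12 + 5   →  a_1 = 3
12 = 2·5 + 2   →  a_2 = 2

2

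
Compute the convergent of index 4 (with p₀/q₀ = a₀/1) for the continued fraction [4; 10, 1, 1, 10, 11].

905/221

Using pₖ = aₖpₖ₋₁ + pₖ₋₂, qₖ = aₖqₖ₋₁ + qₖ₋₂ (with p₋₁=1, p₋₂=0, q₋₁=0, q₋₂=1):
  k=0: a=4, p=4, q=1
  k=1: a=10, p=41, q=10
  k=2: a=1, p=45, q=11
  k=3: a=1, p=86, q=21
  k=4: a=10, p=905, q=221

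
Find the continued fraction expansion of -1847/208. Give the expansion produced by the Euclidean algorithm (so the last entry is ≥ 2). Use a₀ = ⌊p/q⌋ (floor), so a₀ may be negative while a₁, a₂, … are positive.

-1847 = -9·208 + 25
208 = 8·25 + 8
25 = 3·8 + 1
8 = 8·1 + 0  (stop)
So -1847/208 = [-9; 8, 3, 8].

[-9; 8, 3, 8]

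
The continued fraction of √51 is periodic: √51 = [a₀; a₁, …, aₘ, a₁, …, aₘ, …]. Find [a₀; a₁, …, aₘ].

a₀ = ⌊√51⌋ = 7.
With m₀=0, d₀=1 and mₖ₊₁ = dₖaₖ − mₖ, dₖ₊₁ = (n − mₖ₊₁²)/dₖ, aₖ₊₁ = ⌊(a₀+mₖ₊₁)/dₖ₊₁⌋:
  k=1: m=7, d=2, a=7
  k=2: m=7, d=1, a=14
d=1 and a=2a₀=14 at k=2, so the next step gives (m, d) = (7, 2) again — its k=1 value — and the period has length 2.

[7; 7, 14]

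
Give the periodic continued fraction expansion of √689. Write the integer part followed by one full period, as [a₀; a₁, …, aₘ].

[26; 4, 52]

a₀ = ⌊√689⌋ = 26.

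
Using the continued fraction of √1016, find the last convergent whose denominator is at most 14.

√1016 = [31; 1, 6, 1, 62, …] (period length 4).
Convergents:
  p_0/q_0 = 31/1
  p_1/q_1 = 32/1
  p_2/q_2 = 223/7
  p_3/q_3 = 255/8
  p_4/q_4 = 16033/503
q_3 = 8 ≤ 14 < 503 = q_4, so the answer is 255/8.

255/8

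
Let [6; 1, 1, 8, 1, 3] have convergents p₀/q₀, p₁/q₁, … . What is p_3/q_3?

111/17

Using pₖ = aₖpₖ₋₁ + pₖ₋₂, qₖ = aₖqₖ₋₁ + qₖ₋₂ (with p₋₁=1, p₋₂=0, q₋₁=0, q₋₂=1):
  k=0: a=6, p=6, q=1
  k=1: a=1, p=7, q=1
  k=2: a=1, p=13, q=2
  k=3: a=8, p=111, q=17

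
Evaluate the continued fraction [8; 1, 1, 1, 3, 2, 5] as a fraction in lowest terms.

1175/136

Fold from the inside: start with 5/1.
  2 + 1/5 = 11/5
  3 + 5/11 = 38/11
  1 + 11/38 = 49/38
  1 + 38/49 = 87/49
  1 + 49/87 = 136/87
  8 + 87/136 = 1175/136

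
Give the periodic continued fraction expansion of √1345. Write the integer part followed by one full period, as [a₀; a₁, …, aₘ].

[36; 1, 2, 14, 2, 1, 72]

a₀ = ⌊√1345⌋ = 36.
With m₀=0, d₀=1 and mₖ₊₁ = dₖaₖ − mₖ, dₖ₊₁ = (n − mₖ₊₁²)/dₖ, aₖ₊₁ = ⌊(a₀+mₖ₊₁)/dₖ₊₁⌋:
  k=1: m=36, d=49, a=1
  k=2: m=13, d=24, a=2
  k=3: m=35, d=5, a=14
  k=4: m=35, d=24, a=2
  k=5: m=13, d=49, a=1
  k=6: m=36, d=1, a=72
d=1 and a=2a₀=72 at k=6, so the next step gives (m, d) = (36, 49) again — its k=1 value — and the period has length 6.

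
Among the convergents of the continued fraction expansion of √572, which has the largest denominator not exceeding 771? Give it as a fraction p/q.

13752/575

√572 = [23; 1, 10, 1, 46, …] (period length 4).
Convergents:
  p_0/q_0 = 23/1
  p_1/q_1 = 24/1
  p_2/q_2 = 263/11
  p_3/q_3 = 287/12
  p_4/q_4 = 13465/563
  p_5/q_5 = 13752/575
  p_6/q_6 = 150985/6313
q_5 = 575 ≤ 771 < 6313 = q_6, so the answer is 13752/575.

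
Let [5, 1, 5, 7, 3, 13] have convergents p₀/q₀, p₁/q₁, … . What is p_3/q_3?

Using pₖ = aₖpₖ₋₁ + pₖ₋₂, qₖ = aₖqₖ₋₁ + qₖ₋₂ (with p₋₁=1, p₋₂=0, q₋₁=0, q₋₂=1):
  k=0: a=5, p=5, q=1
  k=1: a=1, p=6, q=1
  k=2: a=5, p=35, q=6
  k=3: a=7, p=251, q=43

251/43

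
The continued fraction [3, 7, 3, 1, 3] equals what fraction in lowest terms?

Using pₖ = aₖpₖ₋₁ + pₖ₋₂ and qₖ = aₖqₖ₋₁ + qₖ₋₂:
  k=0: a=3, p=3, q=1
  k=1: a=7, p=22, q=7
  k=2: a=3, p=69, q=22
  k=3: a=1, p=91, q=29
  k=4: a=3, p=342, q=109

342/109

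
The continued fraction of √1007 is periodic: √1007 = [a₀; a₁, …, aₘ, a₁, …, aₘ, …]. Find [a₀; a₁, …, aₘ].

a₀ = ⌊√1007⌋ = 31.
With m₀=0, d₀=1 and mₖ₊₁ = dₖaₖ − mₖ, dₖ₊₁ = (n − mₖ₊₁²)/dₖ, aₖ₊₁ = ⌊(a₀+mₖ₊₁)/dₖ₊₁⌋:
  k=1: m=31, d=46, a=1
  k=2: m=15, d=17, a=2
  k=3: m=19, d=38, a=1
  k=4: m=19, d=17, a=2
  k=5: m=15, d=46, a=1
  k=6: m=31, d=1, a=62
d=1 and a=2a₀=62 at k=6, so the next step gives (m, d) = (31, 46) again — its k=1 value — and the period has length 6.

[31; 1, 2, 1, 2, 1, 62]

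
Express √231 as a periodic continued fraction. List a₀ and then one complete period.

a₀ = ⌊√231⌋ = 15.

[15; 5, 30]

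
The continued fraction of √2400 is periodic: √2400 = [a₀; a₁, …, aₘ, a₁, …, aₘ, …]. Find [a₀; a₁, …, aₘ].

[48; 1, 96]

a₀ = ⌊√2400⌋ = 48.
With m₀=0, d₀=1 and mₖ₊₁ = dₖaₖ − mₖ, dₖ₊₁ = (n − mₖ₊₁²)/dₖ, aₖ₊₁ = ⌊(a₀+mₖ₊₁)/dₖ₊₁⌋:
  k=1: m=48, d=96, a=1
  k=2: m=48, d=1, a=96
d=1 and a=2a₀=96 at k=2, so the next step gives (m, d) = (48, 96) again — its k=1 value — and the period has length 2.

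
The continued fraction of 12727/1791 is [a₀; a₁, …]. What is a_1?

9

12727 = 7·1791 + 190   →  a_0 = 7
1791 = 9·190 + 81   →  a_1 = 9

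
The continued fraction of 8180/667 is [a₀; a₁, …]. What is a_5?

3

8180 = 12·667 + 176   →  a_0 = 12
667 = 3·176 + 139   →  a_1 = 3
176 = 1·139 + 37   →  a_2 = 1
139 = 3·37 + 28   →  a_3 = 3
37 = 1·28 + 9   →  a_4 = 1
28 = 3·9 + 1   →  a_5 = 3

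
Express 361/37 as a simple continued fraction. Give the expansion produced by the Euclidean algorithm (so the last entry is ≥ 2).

361 = 9*37 + 28
37 = 1*28 + 9
28 = 3*9 + 1
9 = 9*1 + 0  (stop)
So 361/37 = [9; 1, 3, 9].

[9; 1, 3, 9]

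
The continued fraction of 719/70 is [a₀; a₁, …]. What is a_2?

1

719 = 10·70 + 19   →  a_0 = 10
70 = 3·19 + 13   →  a_1 = 3
19 = 1·13 + 6   →  a_2 = 1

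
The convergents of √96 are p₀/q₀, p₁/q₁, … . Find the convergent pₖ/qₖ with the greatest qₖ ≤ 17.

√96 = [9; 1, 3, 1, 18, …] (period length 4).
Convergents:
  p_0/q_0 = 9/1
  p_1/q_1 = 10/1
  p_2/q_2 = 39/4
  p_3/q_3 = 49/5
  p_4/q_4 = 921/94
q_3 = 5 ≤ 17 < 94 = q_4, so the answer is 49/5.

49/5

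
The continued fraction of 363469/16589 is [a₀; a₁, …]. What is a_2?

10

363469 = 21·16589 + 15100   →  a_0 = 21
16589 = 1·15100 + 1489   →  a_1 = 1
15100 = 10·1489 + 210   →  a_2 = 10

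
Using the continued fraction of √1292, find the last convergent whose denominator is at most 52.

√1292 = [35; 1, 16, 1, 70, …] (period length 4).
Convergents:
  p_0/q_0 = 35/1
  p_1/q_1 = 36/1
  p_2/q_2 = 611/17
  p_3/q_3 = 647/18
  p_4/q_4 = 45901/1277
q_3 = 18 ≤ 52 < 1277 = q_4, so the answer is 647/18.

647/18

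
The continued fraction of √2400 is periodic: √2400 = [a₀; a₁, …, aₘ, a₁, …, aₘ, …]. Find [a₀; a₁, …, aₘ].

a₀ = ⌊√2400⌋ = 48.
With m₀=0, d₀=1 and mₖ₊₁ = dₖaₖ − mₖ, dₖ₊₁ = (n − mₖ₊₁²)/dₖ, aₖ₊₁ = ⌊(a₀+mₖ₊₁)/dₖ₊₁⌋:
  k=1: m=48, d=96, a=1
  k=2: m=48, d=1, a=96
d=1 and a=2a₀=96 at k=2, so the next step gives (m, d) = (48, 96) again — its k=1 value — and the period has length 2.

[48; 1, 96]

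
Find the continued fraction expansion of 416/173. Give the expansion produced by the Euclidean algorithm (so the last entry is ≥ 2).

416 = 2*173 + 70
173 = 2*70 + 33
70 = 2*33 + 4
33 = 8*4 + 1
4 = 4*1 + 0  (stop)
So 416/173 = [2; 2, 2, 8, 4].

[2; 2, 2, 8, 4]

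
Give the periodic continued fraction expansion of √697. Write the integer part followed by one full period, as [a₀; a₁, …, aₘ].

a₀ = ⌊√697⌋ = 26.
With m₀=0, d₀=1 and mₖ₊₁ = dₖaₖ − mₖ, dₖ₊₁ = (n − mₖ₊₁²)/dₖ, aₖ₊₁ = ⌊(a₀+mₖ₊₁)/dₖ₊₁⌋:
  k=1: m=26, d=21, a=2
  k=2: m=16, d=21, a=2
  k=3: m=26, d=1, a=52
d=1 and a=2a₀=52 at k=3, so the next step gives (m, d) = (26, 21) again — its k=1 value — and the period has length 3.

[26; 2, 2, 52]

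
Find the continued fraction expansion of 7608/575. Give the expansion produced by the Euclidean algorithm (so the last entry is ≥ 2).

[13; 4, 3, 10, 1, 3]

7608 = 13×575 + 133
575 = 4×133 + 43
133 = 3×43 + 4
43 = 10×4 + 3
4 = 1×3 + 1
3 = 3×1 + 0  (stop)
So 7608/575 = [13; 4, 3, 10, 1, 3].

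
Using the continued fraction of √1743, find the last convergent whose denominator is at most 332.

13819/331

√1743 = [41; 1, 2, 1, 82, …] (period length 4).
Convergents:
  p_0/q_0 = 41/1
  p_1/q_1 = 42/1
  p_2/q_2 = 125/3
  p_3/q_3 = 167/4
  p_4/q_4 = 13819/331
  p_5/q_5 = 13986/335
q_4 = 331 ≤ 332 < 335 = q_5, so the answer is 13819/331.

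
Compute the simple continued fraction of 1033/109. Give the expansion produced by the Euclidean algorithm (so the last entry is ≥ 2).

[9; 2, 10, 2, 2]

1033 = 9·109 + 52
109 = 2·52 + 5
52 = 10·5 + 2
5 = 2·2 + 1
2 = 2·1 + 0  (stop)
So 1033/109 = [9; 2, 10, 2, 2].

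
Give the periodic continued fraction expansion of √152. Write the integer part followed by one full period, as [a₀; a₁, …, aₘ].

a₀ = ⌊√152⌋ = 12.
With m₀=0, d₀=1 and mₖ₊₁ = dₖaₖ − mₖ, dₖ₊₁ = (n − mₖ₊₁²)/dₖ, aₖ₊₁ = ⌊(a₀+mₖ₊₁)/dₖ₊₁⌋:
  k=1: m=12, d=8, a=3
  k=2: m=12, d=1, a=24
d=1 and a=2a₀=24 at k=2, so the next step gives (m, d) = (12, 8) again — its k=1 value — and the period has length 2.

[12; 3, 24]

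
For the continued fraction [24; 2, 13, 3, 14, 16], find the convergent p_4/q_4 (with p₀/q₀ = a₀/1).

Using pₖ = aₖpₖ₋₁ + pₖ₋₂, qₖ = aₖqₖ₋₁ + qₖ₋₂ (with p₋₁=1, p₋₂=0, q₋₁=0, q₋₂=1):
  k=0: a=24, p=24, q=1
  k=1: a=2, p=49, q=2
  k=2: a=13, p=661, q=27
  k=3: a=3, p=2032, q=83
  k=4: a=14, p=29109, q=1189

29109/1189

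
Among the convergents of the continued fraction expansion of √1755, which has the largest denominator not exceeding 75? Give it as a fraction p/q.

1173/28

√1755 = [41; 1, 8, 3, 8, 1, 82, …] (period length 6).
Convergents:
  p_0/q_0 = 41/1
  p_1/q_1 = 42/1
  p_2/q_2 = 377/9
  p_3/q_3 = 1173/28
  p_4/q_4 = 9761/233
q_3 = 28 ≤ 75 < 233 = q_4, so the answer is 1173/28.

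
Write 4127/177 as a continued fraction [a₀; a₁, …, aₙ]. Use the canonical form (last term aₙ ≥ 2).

4127 = 23*177 + 56
177 = 3*56 + 9
56 = 6*9 + 2
9 = 4*2 + 1
2 = 2*1 + 0  (stop)
So 4127/177 = [23; 3, 6, 4, 2].

[23; 3, 6, 4, 2]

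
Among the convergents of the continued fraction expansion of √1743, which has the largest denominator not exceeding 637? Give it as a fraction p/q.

13986/335

√1743 = [41; 1, 2, 1, 82, …] (period length 4).
Convergents:
  p_0/q_0 = 41/1
  p_1/q_1 = 42/1
  p_2/q_2 = 125/3
  p_3/q_3 = 167/4
  p_4/q_4 = 13819/331
  p_5/q_5 = 13986/335
  p_6/q_6 = 41791/1001
q_5 = 335 ≤ 637 < 1001 = q_6, so the answer is 13986/335.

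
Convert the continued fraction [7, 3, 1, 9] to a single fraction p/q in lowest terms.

Using pₖ = aₖpₖ₋₁ + pₖ₋₂ and qₖ = aₖqₖ₋₁ + qₖ₋₂:
  k=0: a=7, p=7, q=1
  k=1: a=3, p=22, q=3
  k=2: a=1, p=29, q=4
  k=3: a=9, p=283, q=39

283/39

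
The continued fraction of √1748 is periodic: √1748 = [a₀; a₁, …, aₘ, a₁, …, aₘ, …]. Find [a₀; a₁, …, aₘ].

a₀ = ⌊√1748⌋ = 41.
With m₀=0, d₀=1 and mₖ₊₁ = dₖaₖ − mₖ, dₖ₊₁ = (n − mₖ₊₁²)/dₖ, aₖ₊₁ = ⌊(a₀+mₖ₊₁)/dₖ₊₁⌋:
  k=1: m=41, d=67, a=1
  k=2: m=26, d=16, a=4
  k=3: m=38, d=19, a=4
  k=4: m=38, d=16, a=4
  k=5: m=26, d=67, a=1
  k=6: m=41, d=1, a=82
d=1 and a=2a₀=82 at k=6, so the next step gives (m, d) = (41, 67) again — its k=1 value — and the period has length 6.

[41; 1, 4, 4, 4, 1, 82]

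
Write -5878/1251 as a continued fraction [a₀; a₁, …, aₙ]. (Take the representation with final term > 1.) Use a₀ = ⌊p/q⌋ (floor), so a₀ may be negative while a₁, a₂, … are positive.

-5878 = -5×1251 + 377
1251 = 3×377 + 120
377 = 3×120 + 17
120 = 7×17 + 1
17 = 17×1 + 0  (stop)
So -5878/1251 = [-5; 3, 3, 7, 17].

[-5; 3, 3, 7, 17]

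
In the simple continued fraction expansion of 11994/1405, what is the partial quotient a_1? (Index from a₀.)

11994 = 8·1405 + 754   →  a_0 = 8
1405 = 1·754 + 651   →  a_1 = 1

1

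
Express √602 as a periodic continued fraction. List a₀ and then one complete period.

[24; 1, 1, 6, 1, 1, 48]

a₀ = ⌊√602⌋ = 24.
With m₀=0, d₀=1 and mₖ₊₁ = dₖaₖ − mₖ, dₖ₊₁ = (n − mₖ₊₁²)/dₖ, aₖ₊₁ = ⌊(a₀+mₖ₊₁)/dₖ₊₁⌋:
  k=1: m=24, d=26, a=1
  k=2: m=2, d=23, a=1
  k=3: m=21, d=7, a=6
  k=4: m=21, d=23, a=1
  k=5: m=2, d=26, a=1
  k=6: m=24, d=1, a=48
d=1 and a=2a₀=48 at k=6, so the next step gives (m, d) = (24, 26) again — its k=1 value — and the period has length 6.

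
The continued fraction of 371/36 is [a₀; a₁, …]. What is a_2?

3

371 = 10·36 + 11   →  a_0 = 10
36 = 3·11 + 3   →  a_1 = 3
11 = 3·3 + 2   →  a_2 = 3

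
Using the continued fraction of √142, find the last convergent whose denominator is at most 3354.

√142 = [11; 1, 10, 1, 22, …] (period length 4).
Convergents:
  p_0/q_0 = 11/1
  p_1/q_1 = 12/1
  p_2/q_2 = 131/11
  p_3/q_3 = 143/12
  p_4/q_4 = 3277/275
  p_5/q_5 = 3420/287
  p_6/q_6 = 37477/3145
  p_7/q_7 = 40897/3432
q_6 = 3145 ≤ 3354 < 3432 = q_7, so the answer is 37477/3145.

37477/3145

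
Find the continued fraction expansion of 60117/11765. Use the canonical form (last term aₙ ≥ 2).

[5; 9, 9, 2, 3, 9, 2]

60117 = 5×11765 + 1292
11765 = 9×1292 + 137
1292 = 9×137 + 59
137 = 2×59 + 19
59 = 3×19 + 2
19 = 9×2 + 1
2 = 2×1 + 0  (stop)
So 60117/11765 = [5; 9, 9, 2, 3, 9, 2].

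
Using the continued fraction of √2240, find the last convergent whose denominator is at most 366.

10081/213

√2240 = [47; 3, 23, 3, 94, …] (period length 4).
Convergents:
  p_0/q_0 = 47/1
  p_1/q_1 = 142/3
  p_2/q_2 = 3313/70
  p_3/q_3 = 10081/213
  p_4/q_4 = 950927/20092
q_3 = 213 ≤ 366 < 20092 = q_4, so the answer is 10081/213.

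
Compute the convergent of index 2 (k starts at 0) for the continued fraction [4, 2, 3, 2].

31/7

Using pₖ = aₖpₖ₋₁ + pₖ₋₂, qₖ = aₖqₖ₋₁ + qₖ₋₂ (with p₋₁=1, p₋₂=0, q₋₁=0, q₋₂=1):
  k=0: a=4, p=4, q=1
  k=1: a=2, p=9, q=2
  k=2: a=3, p=31, q=7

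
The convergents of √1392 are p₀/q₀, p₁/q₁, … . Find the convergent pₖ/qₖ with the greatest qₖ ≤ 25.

√1392 = [37; 3, 4, 3, 74, …] (period length 4).
Convergents:
  p_0/q_0 = 37/1
  p_1/q_1 = 112/3
  p_2/q_2 = 485/13
  p_3/q_3 = 1567/42
q_2 = 13 ≤ 25 < 42 = q_3, so the answer is 485/13.

485/13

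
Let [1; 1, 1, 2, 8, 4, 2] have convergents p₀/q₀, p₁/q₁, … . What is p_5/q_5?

276/173

Using pₖ = aₖpₖ₋₁ + pₖ₋₂, qₖ = aₖqₖ₋₁ + qₖ₋₂ (with p₋₁=1, p₋₂=0, q₋₁=0, q₋₂=1):
  k=0: a=1, p=1, q=1
  k=1: a=1, p=2, q=1
  k=2: a=1, p=3, q=2
  k=3: a=2, p=8, q=5
  k=4: a=8, p=67, q=42
  k=5: a=4, p=276, q=173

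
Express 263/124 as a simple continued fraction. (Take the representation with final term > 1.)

263 = 2×124 + 15
124 = 8×15 + 4
15 = 3×4 + 3
4 = 1×3 + 1
3 = 3×1 + 0  (stop)
So 263/124 = [2; 8, 3, 1, 3].

[2; 8, 3, 1, 3]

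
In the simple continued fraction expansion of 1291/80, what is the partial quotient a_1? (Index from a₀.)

1291 = 16·80 + 11   →  a_0 = 16
80 = 7·11 + 3   →  a_1 = 7

7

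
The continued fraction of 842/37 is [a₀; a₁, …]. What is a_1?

842 = 22·37 + 28   →  a_0 = 22
37 = 1·28 + 9   →  a_1 = 1

1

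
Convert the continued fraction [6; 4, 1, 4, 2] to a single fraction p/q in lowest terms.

Using pₖ = aₖpₖ₋₁ + pₖ₋₂ and qₖ = aₖqₖ₋₁ + qₖ₋₂:
  k=0: a=6, p=6, q=1
  k=1: a=4, p=25, q=4
  k=2: a=1, p=31, q=5
  k=3: a=4, p=149, q=24
  k=4: a=2, p=329, q=53

329/53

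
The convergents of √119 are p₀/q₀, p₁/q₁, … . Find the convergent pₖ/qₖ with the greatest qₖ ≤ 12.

√119 = [10; 1, 9, 1, 20, …] (period length 4).
Convergents:
  p_0/q_0 = 10/1
  p_1/q_1 = 11/1
  p_2/q_2 = 109/10
  p_3/q_3 = 120/11
  p_4/q_4 = 2509/230
q_3 = 11 ≤ 12 < 230 = q_4, so the answer is 120/11.

120/11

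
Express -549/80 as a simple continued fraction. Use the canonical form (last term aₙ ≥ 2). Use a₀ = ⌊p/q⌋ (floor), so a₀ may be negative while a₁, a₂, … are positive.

-549 = -7×80 + 11
80 = 7×11 + 3
11 = 3×3 + 2
3 = 1×2 + 1
2 = 2×1 + 0  (stop)
So -549/80 = [-7; 7, 3, 1, 2].

[-7; 7, 3, 1, 2]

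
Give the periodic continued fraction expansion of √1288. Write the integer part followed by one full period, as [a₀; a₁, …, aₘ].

a₀ = ⌊√1288⌋ = 35.
With m₀=0, d₀=1 and mₖ₊₁ = dₖaₖ − mₖ, dₖ₊₁ = (n − mₖ₊₁²)/dₖ, aₖ₊₁ = ⌊(a₀+mₖ₊₁)/dₖ₊₁⌋:
  k=1: m=35, d=63, a=1
  k=2: m=28, d=8, a=7
  k=3: m=28, d=63, a=1
  k=4: m=35, d=1, a=70
d=1 and a=2a₀=70 at k=4, so the next step gives (m, d) = (35, 63) again — its k=1 value — and the period has length 4.

[35; 1, 7, 1, 70]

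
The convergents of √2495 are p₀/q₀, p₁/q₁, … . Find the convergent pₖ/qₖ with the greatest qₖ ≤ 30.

999/20

√2495 = [49; 1, 18, 1, 98, …] (period length 4).
Convergents:
  p_0/q_0 = 49/1
  p_1/q_1 = 50/1
  p_2/q_2 = 949/19
  p_3/q_3 = 999/20
  p_4/q_4 = 98851/1979
q_3 = 20 ≤ 30 < 1979 = q_4, so the answer is 999/20.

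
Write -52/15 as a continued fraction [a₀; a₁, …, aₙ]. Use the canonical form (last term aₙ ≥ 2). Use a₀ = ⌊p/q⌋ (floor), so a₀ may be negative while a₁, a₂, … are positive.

[-4; 1, 1, 7]

-52 = -4*15 + 8
15 = 1*8 + 7
8 = 1*7 + 1
7 = 7*1 + 0  (stop)
So -52/15 = [-4; 1, 1, 7].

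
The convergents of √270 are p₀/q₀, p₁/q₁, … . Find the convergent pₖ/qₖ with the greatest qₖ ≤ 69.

723/44

√270 = [16; 2, 3, 6, 3, 2, 32, …] (period length 6).
Convergents:
  p_0/q_0 = 16/1
  p_1/q_1 = 33/2
  p_2/q_2 = 115/7
  p_3/q_3 = 723/44
  p_4/q_4 = 2284/139
q_3 = 44 ≤ 69 < 139 = q_4, so the answer is 723/44.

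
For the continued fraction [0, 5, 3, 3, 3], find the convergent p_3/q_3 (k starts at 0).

Using pₖ = aₖpₖ₋₁ + pₖ₋₂, qₖ = aₖqₖ₋₁ + qₖ₋₂ (with p₋₁=1, p₋₂=0, q₋₁=0, q₋₂=1):
  k=0: a=0, p=0, q=1
  k=1: a=5, p=1, q=5
  k=2: a=3, p=3, q=16
  k=3: a=3, p=10, q=53

10/53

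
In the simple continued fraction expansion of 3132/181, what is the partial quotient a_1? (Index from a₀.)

3132 = 17·181 + 55   →  a_0 = 17
181 = 3·55 + 16   →  a_1 = 3

3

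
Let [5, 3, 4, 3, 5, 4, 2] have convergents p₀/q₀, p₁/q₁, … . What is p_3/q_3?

Using pₖ = aₖpₖ₋₁ + pₖ₋₂, qₖ = aₖqₖ₋₁ + qₖ₋₂ (with p₋₁=1, p₋₂=0, q₋₁=0, q₋₂=1):
  k=0: a=5, p=5, q=1
  k=1: a=3, p=16, q=3
  k=2: a=4, p=69, q=13
  k=3: a=3, p=223, q=42

223/42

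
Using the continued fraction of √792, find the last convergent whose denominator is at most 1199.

11060/393

√792 = [28; 7, 56, …] (period length 2).
Convergents:
  p_0/q_0 = 28/1
  p_1/q_1 = 197/7
  p_2/q_2 = 11060/393
  p_3/q_3 = 77617/2758
q_2 = 393 ≤ 1199 < 2758 = q_3, so the answer is 11060/393.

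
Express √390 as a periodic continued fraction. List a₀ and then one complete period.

a₀ = ⌊√390⌋ = 19.
With m₀=0, d₀=1 and mₖ₊₁ = dₖaₖ − mₖ, dₖ₊₁ = (n − mₖ₊₁²)/dₖ, aₖ₊₁ = ⌊(a₀+mₖ₊₁)/dₖ₊₁⌋:
  k=1: m=19, d=29, a=1
  k=2: m=10, d=10, a=2
  k=3: m=10, d=29, a=1
  k=4: m=19, d=1, a=38
d=1 and a=2a₀=38 at k=4, so the next step gives (m, d) = (19, 29) again — its k=1 value — and the period has length 4.

[19; 1, 2, 1, 38]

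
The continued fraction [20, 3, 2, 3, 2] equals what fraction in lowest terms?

1116/55

Fold from the inside: start with 2/1.
  3 + 1/2 = 7/2
  2 + 2/7 = 16/7
  3 + 7/16 = 55/16
  20 + 16/55 = 1116/55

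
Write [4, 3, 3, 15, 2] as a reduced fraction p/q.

1359/316

Fold from the inside: start with 2/1.
  15 + 1/2 = 31/2
  3 + 2/31 = 95/31
  3 + 31/95 = 316/95
  4 + 95/316 = 1359/316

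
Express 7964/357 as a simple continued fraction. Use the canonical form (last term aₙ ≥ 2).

7964 = 22*357 + 110
357 = 3*110 + 27
110 = 4*27 + 2
27 = 13*2 + 1
2 = 2*1 + 0  (stop)
So 7964/357 = [22; 3, 4, 13, 2].

[22; 3, 4, 13, 2]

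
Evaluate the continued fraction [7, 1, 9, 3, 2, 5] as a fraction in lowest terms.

3090/391

Fold from the inside: start with 5/1.
  2 + 1/5 = 11/5
  3 + 5/11 = 38/11
  9 + 11/38 = 353/38
  1 + 38/353 = 391/353
  7 + 353/391 = 3090/391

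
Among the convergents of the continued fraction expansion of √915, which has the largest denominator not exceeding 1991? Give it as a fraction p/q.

√915 = [30; 4, 60, …] (period length 2).
Convergents:
  p_0/q_0 = 30/1
  p_1/q_1 = 121/4
  p_2/q_2 = 7290/241
  p_3/q_3 = 29281/968
  p_4/q_4 = 1764150/58321
q_3 = 968 ≤ 1991 < 58321 = q_4, so the answer is 29281/968.

29281/968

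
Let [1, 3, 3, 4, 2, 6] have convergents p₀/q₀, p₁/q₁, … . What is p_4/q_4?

Using pₖ = aₖpₖ₋₁ + pₖ₋₂, qₖ = aₖqₖ₋₁ + qₖ₋₂ (with p₋₁=1, p₋₂=0, q₋₁=0, q₋₂=1):
  k=0: a=1, p=1, q=1
  k=1: a=3, p=4, q=3
  k=2: a=3, p=13, q=10
  k=3: a=4, p=56, q=43
  k=4: a=2, p=125, q=96

125/96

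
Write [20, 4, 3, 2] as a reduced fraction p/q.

607/30

Fold from the inside: start with 2/1.
  3 + 1/2 = 7/2
  4 + 2/7 = 30/7
  20 + 7/30 = 607/30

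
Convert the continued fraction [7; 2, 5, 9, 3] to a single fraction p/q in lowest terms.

Using pₖ = aₖpₖ₋₁ + pₖ₋₂ and qₖ = aₖqₖ₋₁ + qₖ₋₂:
  k=0: a=7, p=7, q=1
  k=1: a=2, p=15, q=2
  k=2: a=5, p=82, q=11
  k=3: a=9, p=753, q=101
  k=4: a=3, p=2341, q=314

2341/314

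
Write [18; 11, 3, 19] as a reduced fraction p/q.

11884/657

Using pₖ = aₖpₖ₋₁ + pₖ₋₂ and qₖ = aₖqₖ₋₁ + qₖ₋₂:
  k=0: a=18, p=18, q=1
  k=1: a=11, p=199, q=11
  k=2: a=3, p=615, q=34
  k=3: a=19, p=11884, q=657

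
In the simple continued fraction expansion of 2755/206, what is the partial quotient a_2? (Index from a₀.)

1

2755 = 13·206 + 77   →  a_0 = 13
206 = 2·77 + 52   →  a_1 = 2
77 = 1·52 + 25   →  a_2 = 1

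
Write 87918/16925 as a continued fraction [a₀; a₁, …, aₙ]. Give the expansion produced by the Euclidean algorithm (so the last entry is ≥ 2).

87918 = 5×16925 + 3293
16925 = 5×3293 + 460
3293 = 7×460 + 73
460 = 6×73 + 22
73 = 3×22 + 7
22 = 3×7 + 1
7 = 7×1 + 0  (stop)
So 87918/16925 = [5; 5, 7, 6, 3, 3, 7].

[5; 5, 7, 6, 3, 3, 7]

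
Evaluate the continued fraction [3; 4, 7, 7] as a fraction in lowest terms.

Using pₖ = aₖpₖ₋₁ + pₖ₋₂ and qₖ = aₖqₖ₋₁ + qₖ₋₂:
  k=0: a=3, p=3, q=1
  k=1: a=4, p=13, q=4
  k=2: a=7, p=94, q=29
  k=3: a=7, p=671, q=207

671/207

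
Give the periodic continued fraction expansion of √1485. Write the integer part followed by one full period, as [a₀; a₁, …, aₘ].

a₀ = ⌊√1485⌋ = 38.
With m₀=0, d₀=1 and mₖ₊₁ = dₖaₖ − mₖ, dₖ₊₁ = (n − mₖ₊₁²)/dₖ, aₖ₊₁ = ⌊(a₀+mₖ₊₁)/dₖ₊₁⌋:
  k=1: m=38, d=41, a=1
  k=2: m=3, d=36, a=1
  k=3: m=33, d=11, a=6
  k=4: m=33, d=36, a=1
  k=5: m=3, d=41, a=1
  k=6: m=38, d=1, a=76
d=1 and a=2a₀=76 at k=6, so the next step gives (m, d) = (38, 41) again — its k=1 value — and the period has length 6.

[38; 1, 1, 6, 1, 1, 76]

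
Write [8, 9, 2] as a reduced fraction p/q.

Using pₖ = aₖpₖ₋₁ + pₖ₋₂ and qₖ = aₖqₖ₋₁ + qₖ₋₂:
  k=0: a=8, p=8, q=1
  k=1: a=9, p=73, q=9
  k=2: a=2, p=154, q=19

154/19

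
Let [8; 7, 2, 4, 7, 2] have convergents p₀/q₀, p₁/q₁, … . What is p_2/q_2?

122/15

Using pₖ = aₖpₖ₋₁ + pₖ₋₂, qₖ = aₖqₖ₋₁ + qₖ₋₂ (with p₋₁=1, p₋₂=0, q₋₁=0, q₋₂=1):
  k=0: a=8, p=8, q=1
  k=1: a=7, p=57, q=7
  k=2: a=2, p=122, q=15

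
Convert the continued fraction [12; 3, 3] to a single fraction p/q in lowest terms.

123/10

Fold from the inside: start with 3/1.
  3 + 1/3 = 10/3
  12 + 3/10 = 123/10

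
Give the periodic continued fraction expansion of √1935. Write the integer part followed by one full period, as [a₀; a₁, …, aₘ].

a₀ = ⌊√1935⌋ = 43.
With m₀=0, d₀=1 and mₖ₊₁ = dₖaₖ − mₖ, dₖ₊₁ = (n − mₖ₊₁²)/dₖ, aₖ₊₁ = ⌊(a₀+mₖ₊₁)/dₖ₊₁⌋:
  k=1: m=43, d=86, a=1
  k=2: m=43, d=1, a=86
d=1 and a=2a₀=86 at k=2, so the next step gives (m, d) = (43, 86) again — its k=1 value — and the period has length 2.

[43; 1, 86]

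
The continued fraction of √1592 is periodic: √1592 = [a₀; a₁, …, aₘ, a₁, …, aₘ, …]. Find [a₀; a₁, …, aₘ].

[39; 1, 8, 1, 78]

a₀ = ⌊√1592⌋ = 39.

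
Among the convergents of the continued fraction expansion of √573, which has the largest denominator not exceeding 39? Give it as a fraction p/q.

383/16

√573 = [23; 1, 14, 1, 46, …] (period length 4).
Convergents:
  p_0/q_0 = 23/1
  p_1/q_1 = 24/1
  p_2/q_2 = 359/15
  p_3/q_3 = 383/16
  p_4/q_4 = 17977/751
q_3 = 16 ≤ 39 < 751 = q_4, so the answer is 383/16.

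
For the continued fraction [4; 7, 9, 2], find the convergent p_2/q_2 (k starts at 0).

Using pₖ = aₖpₖ₋₁ + pₖ₋₂, qₖ = aₖqₖ₋₁ + qₖ₋₂ (with p₋₁=1, p₋₂=0, q₋₁=0, q₋₂=1):
  k=0: a=4, p=4, q=1
  k=1: a=7, p=29, q=7
  k=2: a=9, p=265, q=64

265/64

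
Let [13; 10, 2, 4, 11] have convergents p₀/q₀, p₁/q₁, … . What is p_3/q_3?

1231/94

Using pₖ = aₖpₖ₋₁ + pₖ₋₂, qₖ = aₖqₖ₋₁ + qₖ₋₂ (with p₋₁=1, p₋₂=0, q₋₁=0, q₋₂=1):
  k=0: a=13, p=13, q=1
  k=1: a=10, p=131, q=10
  k=2: a=2, p=275, q=21
  k=3: a=4, p=1231, q=94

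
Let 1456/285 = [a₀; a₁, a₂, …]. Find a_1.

1456 = 5·285 + 31   →  a_0 = 5
285 = 9·31 + 6   →  a_1 = 9

9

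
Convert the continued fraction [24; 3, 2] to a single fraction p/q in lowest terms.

170/7

Fold from the inside: start with 2/1.
  3 + 1/2 = 7/2
  24 + 2/7 = 170/7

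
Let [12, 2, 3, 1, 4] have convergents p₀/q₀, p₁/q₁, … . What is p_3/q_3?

112/9

Using pₖ = aₖpₖ₋₁ + pₖ₋₂, qₖ = aₖqₖ₋₁ + qₖ₋₂ (with p₋₁=1, p₋₂=0, q₋₁=0, q₋₂=1):
  k=0: a=12, p=12, q=1
  k=1: a=2, p=25, q=2
  k=2: a=3, p=87, q=7
  k=3: a=1, p=112, q=9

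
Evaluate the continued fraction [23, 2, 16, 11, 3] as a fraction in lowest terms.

Using pₖ = aₖpₖ₋₁ + pₖ₋₂ and qₖ = aₖqₖ₋₁ + qₖ₋₂:
  k=0: a=23, p=23, q=1
  k=1: a=2, p=47, q=2
  k=2: a=16, p=775, q=33
  k=3: a=11, p=8572, q=365
  k=4: a=3, p=26491, q=1128

26491/1128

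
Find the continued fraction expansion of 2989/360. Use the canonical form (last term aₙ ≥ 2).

2989 = 8·360 + 109
360 = 3·109 + 33
109 = 3·33 + 10
33 = 3·10 + 3
10 = 3·3 + 1
3 = 3·1 + 0  (stop)
So 2989/360 = [8; 3, 3, 3, 3, 3].

[8; 3, 3, 3, 3, 3]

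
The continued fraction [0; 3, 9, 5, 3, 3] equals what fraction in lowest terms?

487/1514

Using pₖ = aₖpₖ₋₁ + pₖ₋₂ and qₖ = aₖqₖ₋₁ + qₖ₋₂:
  k=0: a=0, p=0, q=1
  k=1: a=3, p=1, q=3
  k=2: a=9, p=9, q=28
  k=3: a=5, p=46, q=143
  k=4: a=3, p=147, q=457
  k=5: a=3, p=487, q=1514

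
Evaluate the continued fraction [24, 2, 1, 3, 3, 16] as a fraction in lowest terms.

Fold from the inside: start with 16/1.
  3 + 1/16 = 49/16
  3 + 16/49 = 163/49
  1 + 49/163 = 212/163
  2 + 163/212 = 587/212
  24 + 212/587 = 14300/587

14300/587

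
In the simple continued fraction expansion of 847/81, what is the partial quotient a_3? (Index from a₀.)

847 = 10·81 + 37   →  a_0 = 10
81 = 2·37 + 7   →  a_1 = 2
37 = 5·7 + 2   →  a_2 = 5
7 = 3·2 + 1   →  a_3 = 3

3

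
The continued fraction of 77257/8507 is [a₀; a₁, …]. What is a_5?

7

77257 = 9·8507 + 694   →  a_0 = 9
8507 = 12·694 + 179   →  a_1 = 12
694 = 3·179 + 157   →  a_2 = 3
179 = 1·157 + 22   →  a_3 = 1
157 = 7·22 + 3   →  a_4 = 7
22 = 7·3 + 1   →  a_5 = 7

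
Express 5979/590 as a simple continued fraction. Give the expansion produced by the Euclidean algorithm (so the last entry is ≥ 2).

[10; 7, 2, 7, 2, 2]

5979 = 10×590 + 79
590 = 7×79 + 37
79 = 2×37 + 5
37 = 7×5 + 2
5 = 2×2 + 1
2 = 2×1 + 0  (stop)
So 5979/590 = [10; 7, 2, 7, 2, 2].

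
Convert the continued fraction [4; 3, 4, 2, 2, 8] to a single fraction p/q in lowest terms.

Fold from the inside: start with 8/1.
  2 + 1/8 = 17/8
  2 + 8/17 = 42/17
  4 + 17/42 = 185/42
  3 + 42/185 = 597/185
  4 + 185/597 = 2573/597

2573/597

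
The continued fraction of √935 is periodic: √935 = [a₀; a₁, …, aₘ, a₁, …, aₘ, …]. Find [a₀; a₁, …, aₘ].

a₀ = ⌊√935⌋ = 30.
With m₀=0, d₀=1 and mₖ₊₁ = dₖaₖ − mₖ, dₖ₊₁ = (n − mₖ₊₁²)/dₖ, aₖ₊₁ = ⌊(a₀+mₖ₊₁)/dₖ₊₁⌋:
  k=1: m=30, d=35, a=1
  k=2: m=5, d=26, a=1
  k=3: m=21, d=19, a=2
  k=4: m=17, d=34, a=1
  k=5: m=17, d=19, a=2
  k=6: m=21, d=26, a=1
  k=7: m=5, d=35, a=1
  k=8: m=30, d=1, a=60
d=1 and a=2a₀=60 at k=8, so the next step gives (m, d) = (30, 35) again — its k=1 value — and the period has length 8.

[30; 1, 1, 2, 1, 2, 1, 1, 60]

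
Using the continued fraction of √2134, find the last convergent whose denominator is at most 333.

9701/210

√2134 = [46; 5, 8, 5, 92, …] (period length 4).
Convergents:
  p_0/q_0 = 46/1
  p_1/q_1 = 231/5
  p_2/q_2 = 1894/41
  p_3/q_3 = 9701/210
  p_4/q_4 = 894386/19361
q_3 = 210 ≤ 333 < 19361 = q_4, so the answer is 9701/210.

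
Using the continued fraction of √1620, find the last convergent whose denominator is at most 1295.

51841/1288

√1620 = [40; 4, 80, …] (period length 2).
Convergents:
  p_0/q_0 = 40/1
  p_1/q_1 = 161/4
  p_2/q_2 = 12920/321
  p_3/q_3 = 51841/1288
  p_4/q_4 = 4160200/103361
q_3 = 1288 ≤ 1295 < 103361 = q_4, so the answer is 51841/1288.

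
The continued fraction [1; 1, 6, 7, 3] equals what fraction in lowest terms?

292/157

Using pₖ = aₖpₖ₋₁ + pₖ₋₂ and qₖ = aₖqₖ₋₁ + qₖ₋₂:
  k=0: a=1, p=1, q=1
  k=1: a=1, p=2, q=1
  k=2: a=6, p=13, q=7
  k=3: a=7, p=93, q=50
  k=4: a=3, p=292, q=157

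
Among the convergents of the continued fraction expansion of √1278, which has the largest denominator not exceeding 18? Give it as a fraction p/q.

√1278 = [35; 1, 2, 1, 70, …] (period length 4).
Convergents:
  p_0/q_0 = 35/1
  p_1/q_1 = 36/1
  p_2/q_2 = 107/3
  p_3/q_3 = 143/4
  p_4/q_4 = 10117/283
q_3 = 4 ≤ 18 < 283 = q_4, so the answer is 143/4.

143/4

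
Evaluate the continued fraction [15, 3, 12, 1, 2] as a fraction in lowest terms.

Using pₖ = aₖpₖ₋₁ + pₖ₋₂ and qₖ = aₖqₖ₋₁ + qₖ₋₂:
  k=0: a=15, p=15, q=1
  k=1: a=3, p=46, q=3
  k=2: a=12, p=567, q=37
  k=3: a=1, p=613, q=40
  k=4: a=2, p=1793, q=117

1793/117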